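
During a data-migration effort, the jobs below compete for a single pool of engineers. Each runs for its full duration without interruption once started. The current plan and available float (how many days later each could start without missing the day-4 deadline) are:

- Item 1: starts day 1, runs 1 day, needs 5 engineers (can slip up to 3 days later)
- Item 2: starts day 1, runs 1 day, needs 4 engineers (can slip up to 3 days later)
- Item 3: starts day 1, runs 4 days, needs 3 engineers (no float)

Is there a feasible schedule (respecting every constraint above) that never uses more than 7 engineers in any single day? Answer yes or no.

no

The minimum achievable peak is 8; 7 < 8, so no feasible schedule stays within the cap.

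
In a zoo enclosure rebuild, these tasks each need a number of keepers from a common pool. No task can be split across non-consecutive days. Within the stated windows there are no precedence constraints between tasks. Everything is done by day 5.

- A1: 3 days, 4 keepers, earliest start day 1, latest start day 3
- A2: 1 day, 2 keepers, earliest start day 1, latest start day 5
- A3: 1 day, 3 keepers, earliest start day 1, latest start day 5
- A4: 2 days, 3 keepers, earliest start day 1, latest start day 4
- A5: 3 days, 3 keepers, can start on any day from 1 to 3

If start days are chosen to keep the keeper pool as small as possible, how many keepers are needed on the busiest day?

Early-start (A1@1, A2@1, A3@1, A4@1, A5@1) gives peak 15: d1:15  d2:10  d3:7  d4:0  d5:0.
Shift A3→2, A4→4, A5→3.
Schedule A1@1, A2@1, A3@2, A4@4, A5@3: d1:6  d2:7  d3:7  d4:6  d5:6 — peak 7.
Total keeper-days = 32 over 5 days ⇒ peak ≥ ⌈32/5⌉ = 7, so 7 is optimal.

7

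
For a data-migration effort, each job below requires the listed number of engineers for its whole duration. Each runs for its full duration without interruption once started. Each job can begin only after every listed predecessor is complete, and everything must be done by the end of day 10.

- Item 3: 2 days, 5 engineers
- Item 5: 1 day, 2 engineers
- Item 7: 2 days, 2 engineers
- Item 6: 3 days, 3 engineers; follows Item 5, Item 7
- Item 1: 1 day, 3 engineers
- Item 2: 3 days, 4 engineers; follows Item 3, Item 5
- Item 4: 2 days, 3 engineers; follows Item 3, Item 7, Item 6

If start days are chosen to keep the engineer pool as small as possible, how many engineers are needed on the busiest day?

7

Early-start (Item 3@1, Item 5@1, Item 7@1, Item 6@3, Item 1@1, Item 2@3, Item 4@6) gives peak 12: d1:12  d2:7  d3:7  d4:7  d5:7  d6:3  d7:3  d8:0  d9:0  d10:0.
Shift Item 7→2, Item 6→4, Item 1→3, Item 2→4, Item 4→7.
Schedule Item 3@1, Item 5@1, Item 7@2, Item 6@4, Item 1@3, Item 2@4, Item 4@7: d1:7  d2:7  d3:5  d4:7  d5:7  d6:7  d7:3  d8:3  d9:0  d10:0 — peak 7.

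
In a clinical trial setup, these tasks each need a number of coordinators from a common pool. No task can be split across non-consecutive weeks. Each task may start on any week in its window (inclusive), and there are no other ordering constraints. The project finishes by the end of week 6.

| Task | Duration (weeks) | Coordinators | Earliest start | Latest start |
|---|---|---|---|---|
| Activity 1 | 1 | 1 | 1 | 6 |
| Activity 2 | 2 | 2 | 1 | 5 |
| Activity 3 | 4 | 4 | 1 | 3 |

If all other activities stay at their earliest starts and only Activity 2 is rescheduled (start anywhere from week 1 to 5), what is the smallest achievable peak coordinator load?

Activity 2@1: w1:7  w2:6  w3:4  w4:4  w5:0  w6:0 → peak 7
Activity 2@2: w1:5  w2:6  w3:6  w4:4  w5:0  w6:0 → peak 6
Activity 2@3: w1:5  w2:4  w3:6  w4:6  w5:0  w6:0 → peak 6
Activity 2@4: w1:5  w2:4  w3:4  w4:6  w5:2  w6:0 → peak 6
Activity 2@5: w1:5  w2:4  w3:4  w4:4  w5:2  w6:2 → peak 5
Best is Activity 2@5, peak 5.

5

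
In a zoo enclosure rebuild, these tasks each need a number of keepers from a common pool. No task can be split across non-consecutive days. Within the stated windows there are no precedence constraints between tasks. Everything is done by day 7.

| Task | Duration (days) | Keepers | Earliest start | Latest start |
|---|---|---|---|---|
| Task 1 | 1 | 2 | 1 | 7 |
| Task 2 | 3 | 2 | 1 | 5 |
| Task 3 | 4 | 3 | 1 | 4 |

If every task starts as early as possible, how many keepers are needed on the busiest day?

7

Early-start schedule: Task 1@1, Task 2@1, Task 3@1.
Load per day: day 1: 7, day 2: 5, day 3: 5, day 4: 3, day 5: 0, day 6: 0, day 7: 0.
Peak is 7.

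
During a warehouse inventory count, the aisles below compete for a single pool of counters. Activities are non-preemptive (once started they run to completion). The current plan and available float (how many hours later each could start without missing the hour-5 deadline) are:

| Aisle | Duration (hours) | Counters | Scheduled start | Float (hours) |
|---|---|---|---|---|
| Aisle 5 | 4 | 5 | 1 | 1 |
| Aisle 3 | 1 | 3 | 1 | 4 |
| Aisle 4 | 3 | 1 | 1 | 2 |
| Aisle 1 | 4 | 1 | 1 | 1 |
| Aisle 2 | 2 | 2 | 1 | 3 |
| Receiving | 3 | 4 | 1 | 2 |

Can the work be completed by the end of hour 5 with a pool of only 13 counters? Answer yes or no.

Schedule Aisle 5@1, Aisle 3@1, Aisle 4@1, Aisle 1@2, Aisle 2@1, Receiving@3: h1:11  h2:9  h3:11  h4:10  h5:5 — peak 11 ≤ 13.

yes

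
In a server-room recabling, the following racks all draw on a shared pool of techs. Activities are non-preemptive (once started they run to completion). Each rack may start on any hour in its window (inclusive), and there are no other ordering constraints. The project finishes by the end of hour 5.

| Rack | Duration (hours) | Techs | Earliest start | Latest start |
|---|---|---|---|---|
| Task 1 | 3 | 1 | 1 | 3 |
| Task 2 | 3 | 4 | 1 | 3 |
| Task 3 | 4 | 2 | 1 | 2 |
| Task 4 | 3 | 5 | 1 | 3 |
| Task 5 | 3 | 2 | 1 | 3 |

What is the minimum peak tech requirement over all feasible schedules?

14

Schedule Task 1@1, Task 2@1, Task 3@1, Task 4@1, Task 5@1: h1:14  h2:14  h3:14  h4:2  h5:0 — peak 14.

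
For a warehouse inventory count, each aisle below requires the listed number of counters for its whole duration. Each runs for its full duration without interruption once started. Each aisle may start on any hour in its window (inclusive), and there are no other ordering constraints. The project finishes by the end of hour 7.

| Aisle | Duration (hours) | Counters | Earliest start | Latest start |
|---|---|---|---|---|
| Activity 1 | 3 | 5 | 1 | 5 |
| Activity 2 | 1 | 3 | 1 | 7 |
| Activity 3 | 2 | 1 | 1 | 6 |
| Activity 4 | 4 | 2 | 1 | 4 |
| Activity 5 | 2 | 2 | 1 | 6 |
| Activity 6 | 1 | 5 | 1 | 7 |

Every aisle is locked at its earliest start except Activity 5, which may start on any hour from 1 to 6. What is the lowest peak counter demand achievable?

16

Activity 5@1: h1:18  h2:10  h3:7  h4:2  h5:0  h6:0  h7:0 → peak 18
Activity 5@2: h1:16  h2:10  h3:9  h4:2  h5:0  h6:0  h7:0 → peak 16
Activity 5@3: h1:16  h2:8  h3:9  h4:4  h5:0  h6:0  h7:0 → peak 16
Activity 5@4: h1:16  h2:8  h3:7  h4:4  h5:2  h6:0  h7:0 → peak 16
Activity 5@5: h1:16  h2:8  h3:7  h4:2  h5:2  h6:2  h7:0 → peak 16
Activity 5@6: h1:16  h2:8  h3:7  h4:2  h5:0  h6:2  h7:2 → peak 16
Best is Activity 5@2, peak 16.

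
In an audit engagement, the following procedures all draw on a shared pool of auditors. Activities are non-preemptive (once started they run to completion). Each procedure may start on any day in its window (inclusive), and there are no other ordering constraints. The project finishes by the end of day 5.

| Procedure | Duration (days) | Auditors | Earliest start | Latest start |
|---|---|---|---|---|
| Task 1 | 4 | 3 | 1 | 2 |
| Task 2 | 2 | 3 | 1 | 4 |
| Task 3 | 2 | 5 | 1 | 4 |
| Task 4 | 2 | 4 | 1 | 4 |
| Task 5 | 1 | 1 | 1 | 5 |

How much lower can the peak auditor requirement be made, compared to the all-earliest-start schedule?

Early-start peak: d1:16  d2:15  d3:3  d4:3  d5:0 ⇒ 16.
Leveled (Task 1@1, Task 2@1, Task 3@3, Task 4@1, Task 5@3): d1:10  d2:10  d3:9  d4:8  d5:0 ⇒ 10.
Reduction 16 − 10 = 6.

6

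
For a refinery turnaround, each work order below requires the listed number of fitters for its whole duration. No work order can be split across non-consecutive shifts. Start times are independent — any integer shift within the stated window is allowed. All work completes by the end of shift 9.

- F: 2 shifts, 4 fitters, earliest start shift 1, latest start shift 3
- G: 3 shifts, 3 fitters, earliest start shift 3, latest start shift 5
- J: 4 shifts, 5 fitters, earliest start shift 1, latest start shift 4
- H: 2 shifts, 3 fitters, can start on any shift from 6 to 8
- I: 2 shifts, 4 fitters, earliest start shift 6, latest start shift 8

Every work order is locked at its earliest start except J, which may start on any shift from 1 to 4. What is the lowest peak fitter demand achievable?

9

J@1: s1:9  s2:9  s3:8  s4:8  s5:3  s6:7  s7:7  s8:0  s9:0 → peak 9
J@2: s1:4  s2:9  s3:8  s4:8  s5:8  s6:7  s7:7  s8:0  s9:0 → peak 9
J@3: s1:4  s2:4  s3:8  s4:8  s5:8  s6:12  s7:7  s8:0  s9:0 → peak 12
J@4: s1:4  s2:4  s3:3  s4:8  s5:8  s6:12  s7:12  s8:0  s9:0 → peak 12
Best is J@1, peak 9.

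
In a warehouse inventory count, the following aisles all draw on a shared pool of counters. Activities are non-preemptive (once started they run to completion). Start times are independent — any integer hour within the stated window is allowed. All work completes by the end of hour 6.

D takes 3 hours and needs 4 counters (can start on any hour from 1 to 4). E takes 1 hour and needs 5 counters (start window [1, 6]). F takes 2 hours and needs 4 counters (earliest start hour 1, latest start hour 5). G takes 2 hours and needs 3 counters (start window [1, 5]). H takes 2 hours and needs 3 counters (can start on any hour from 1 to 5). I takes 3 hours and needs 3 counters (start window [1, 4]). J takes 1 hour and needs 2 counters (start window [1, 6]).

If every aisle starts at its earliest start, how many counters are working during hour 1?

24

At early start, hour 1 has: D, E, F, G, H, I, J.
Demand: 4 + 5 + 4 + 3 + 3 + 3 + 2 = 24.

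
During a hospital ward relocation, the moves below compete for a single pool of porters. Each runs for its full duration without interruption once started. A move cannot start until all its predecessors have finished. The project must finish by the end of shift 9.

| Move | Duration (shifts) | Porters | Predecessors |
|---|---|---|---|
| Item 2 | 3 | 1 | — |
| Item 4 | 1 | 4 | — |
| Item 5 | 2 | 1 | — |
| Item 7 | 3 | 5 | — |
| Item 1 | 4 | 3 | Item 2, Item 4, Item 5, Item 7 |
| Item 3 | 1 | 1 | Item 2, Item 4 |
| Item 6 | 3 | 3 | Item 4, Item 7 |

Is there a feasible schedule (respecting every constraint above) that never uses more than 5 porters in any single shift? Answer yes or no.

no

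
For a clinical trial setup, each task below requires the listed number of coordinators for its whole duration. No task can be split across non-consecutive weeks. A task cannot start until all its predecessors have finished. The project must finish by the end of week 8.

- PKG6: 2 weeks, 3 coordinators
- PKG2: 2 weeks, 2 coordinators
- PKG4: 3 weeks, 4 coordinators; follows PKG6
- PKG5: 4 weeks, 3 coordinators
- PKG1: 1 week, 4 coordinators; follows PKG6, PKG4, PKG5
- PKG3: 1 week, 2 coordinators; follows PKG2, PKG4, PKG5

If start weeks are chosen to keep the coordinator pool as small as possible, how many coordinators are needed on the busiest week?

6

Early-start (PKG6@1, PKG2@1, PKG4@3, PKG5@1, PKG1@6, PKG3@6) gives peak 8: w1:8  w2:8  w3:7  w4:7  w5:4  w6:6  w7:0  w8:0.
Shift PKG2→3, PKG4→5, PKG1→8, PKG3→8.
Schedule PKG6@1, PKG2@3, PKG4@5, PKG5@1, PKG1@8, PKG3@8: w1:6  w2:6  w3:5  w4:5  w5:4  w6:4  w7:4  w8:6 — peak 6.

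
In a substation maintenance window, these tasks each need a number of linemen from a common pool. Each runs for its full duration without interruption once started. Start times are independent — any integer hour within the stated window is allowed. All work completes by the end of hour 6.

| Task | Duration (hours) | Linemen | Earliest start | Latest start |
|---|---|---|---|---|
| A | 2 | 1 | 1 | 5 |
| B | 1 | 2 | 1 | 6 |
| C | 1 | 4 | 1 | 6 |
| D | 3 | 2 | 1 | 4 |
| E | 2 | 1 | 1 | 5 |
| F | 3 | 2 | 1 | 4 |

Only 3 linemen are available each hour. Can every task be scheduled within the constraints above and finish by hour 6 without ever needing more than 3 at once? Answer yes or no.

no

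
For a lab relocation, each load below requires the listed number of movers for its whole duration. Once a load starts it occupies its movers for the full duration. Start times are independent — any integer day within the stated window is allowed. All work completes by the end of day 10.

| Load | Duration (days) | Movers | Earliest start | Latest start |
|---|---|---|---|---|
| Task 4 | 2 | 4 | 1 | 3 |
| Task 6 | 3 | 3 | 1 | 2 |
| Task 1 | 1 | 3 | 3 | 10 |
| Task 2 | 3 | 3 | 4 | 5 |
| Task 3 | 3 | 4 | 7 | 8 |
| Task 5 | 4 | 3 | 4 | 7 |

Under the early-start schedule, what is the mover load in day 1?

At early start, day 1 has: Task 4, Task 6.
Demand: 4 + 3 = 7.

7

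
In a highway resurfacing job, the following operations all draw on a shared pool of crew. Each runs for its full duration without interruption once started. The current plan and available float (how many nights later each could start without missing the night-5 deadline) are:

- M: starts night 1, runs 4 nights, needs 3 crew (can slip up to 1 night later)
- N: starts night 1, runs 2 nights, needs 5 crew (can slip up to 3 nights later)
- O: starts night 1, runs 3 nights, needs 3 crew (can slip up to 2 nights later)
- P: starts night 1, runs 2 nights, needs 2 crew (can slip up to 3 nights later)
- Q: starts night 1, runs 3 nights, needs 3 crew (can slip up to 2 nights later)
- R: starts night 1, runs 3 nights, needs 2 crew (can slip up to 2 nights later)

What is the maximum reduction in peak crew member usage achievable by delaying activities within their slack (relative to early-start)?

Early-start peak: n1:18  n2:18  n3:11  n4:3  n5:0 ⇒ 18.
Leveled (M@1, N@1, O@1, P@4, Q@3, R@3): n1:11  n2:11  n3:11  n4:10  n5:7 ⇒ 11.
Reduction 18 − 11 = 7.

7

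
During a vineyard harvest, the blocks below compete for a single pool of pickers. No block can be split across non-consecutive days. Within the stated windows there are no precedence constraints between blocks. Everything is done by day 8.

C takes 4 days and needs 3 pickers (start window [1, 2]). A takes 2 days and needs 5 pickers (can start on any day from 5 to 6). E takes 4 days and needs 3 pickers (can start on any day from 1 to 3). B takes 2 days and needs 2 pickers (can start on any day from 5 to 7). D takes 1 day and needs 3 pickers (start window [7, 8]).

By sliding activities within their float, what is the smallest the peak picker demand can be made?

6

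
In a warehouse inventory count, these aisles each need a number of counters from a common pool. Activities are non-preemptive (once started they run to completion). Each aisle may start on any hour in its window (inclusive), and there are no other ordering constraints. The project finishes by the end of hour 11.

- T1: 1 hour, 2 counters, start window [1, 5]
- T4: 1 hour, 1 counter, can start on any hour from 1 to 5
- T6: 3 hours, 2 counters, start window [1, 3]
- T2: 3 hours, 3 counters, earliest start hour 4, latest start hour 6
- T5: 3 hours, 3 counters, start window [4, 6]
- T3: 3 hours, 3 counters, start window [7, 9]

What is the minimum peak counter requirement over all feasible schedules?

6

Schedule T1@1, T4@1, T6@1, T2@4, T5@4, T3@7: h1:5  h2:2  h3:2  h4:6  h5:6  h6:6  h7:3  h8:3  h9:3  h10:0  h11:0 — peak 6.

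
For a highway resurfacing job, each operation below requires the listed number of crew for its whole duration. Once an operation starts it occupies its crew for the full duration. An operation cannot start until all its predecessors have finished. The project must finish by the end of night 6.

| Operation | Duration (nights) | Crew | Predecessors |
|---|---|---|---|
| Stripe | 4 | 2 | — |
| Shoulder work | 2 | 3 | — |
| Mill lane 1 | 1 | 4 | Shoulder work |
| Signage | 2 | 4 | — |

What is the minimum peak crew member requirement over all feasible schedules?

6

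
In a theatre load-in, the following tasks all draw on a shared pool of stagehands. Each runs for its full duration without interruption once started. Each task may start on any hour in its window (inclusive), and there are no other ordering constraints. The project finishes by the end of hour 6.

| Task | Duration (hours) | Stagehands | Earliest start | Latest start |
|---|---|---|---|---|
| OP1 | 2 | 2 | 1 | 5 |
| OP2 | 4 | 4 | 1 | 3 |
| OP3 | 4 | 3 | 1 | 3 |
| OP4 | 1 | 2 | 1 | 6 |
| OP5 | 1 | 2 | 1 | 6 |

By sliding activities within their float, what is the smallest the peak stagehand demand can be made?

Early-start (OP1@1, OP2@1, OP3@1, OP4@1, OP5@1) gives peak 13: h1:13  h2:9  h3:7  h4:7  h5:0  h6:0.
Shift OP3→3, OP4→5, OP5→5.
Schedule OP1@1, OP2@1, OP3@3, OP4@5, OP5@5: h1:6  h2:6  h3:7  h4:7  h5:7  h6:3 — peak 7.

7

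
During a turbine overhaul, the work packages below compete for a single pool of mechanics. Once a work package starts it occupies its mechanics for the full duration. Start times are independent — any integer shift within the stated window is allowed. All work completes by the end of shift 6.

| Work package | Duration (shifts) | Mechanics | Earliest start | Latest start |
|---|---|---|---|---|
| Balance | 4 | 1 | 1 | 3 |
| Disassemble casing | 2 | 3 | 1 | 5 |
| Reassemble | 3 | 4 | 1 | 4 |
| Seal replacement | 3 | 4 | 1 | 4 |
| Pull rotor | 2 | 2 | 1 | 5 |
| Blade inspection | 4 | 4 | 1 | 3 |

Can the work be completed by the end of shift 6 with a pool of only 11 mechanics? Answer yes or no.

yes

Schedule Balance@1, Disassemble casing@5, Reassemble@1, Seal replacement@4, Pull rotor@5, Blade inspection@1: s1:9  s2:9  s3:9  s4:9  s5:9  s6:9 — peak 9 ≤ 11.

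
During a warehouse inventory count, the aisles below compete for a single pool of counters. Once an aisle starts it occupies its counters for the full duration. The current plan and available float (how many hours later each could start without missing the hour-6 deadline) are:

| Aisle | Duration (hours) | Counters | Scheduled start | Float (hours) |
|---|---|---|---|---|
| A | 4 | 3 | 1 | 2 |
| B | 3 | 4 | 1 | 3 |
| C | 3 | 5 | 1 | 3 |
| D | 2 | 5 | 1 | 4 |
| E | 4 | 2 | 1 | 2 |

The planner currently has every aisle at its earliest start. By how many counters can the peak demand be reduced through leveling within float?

Early-start peak: h1:19  h2:19  h3:14  h4:5  h5:0  h6:0 ⇒ 19.
Leveled (A@1, B@1, C@4, D@5, E@1): h1:9  h2:9  h3:9  h4:10  h5:10  h6:10 ⇒ 10.
Reduction 19 − 10 = 9.

9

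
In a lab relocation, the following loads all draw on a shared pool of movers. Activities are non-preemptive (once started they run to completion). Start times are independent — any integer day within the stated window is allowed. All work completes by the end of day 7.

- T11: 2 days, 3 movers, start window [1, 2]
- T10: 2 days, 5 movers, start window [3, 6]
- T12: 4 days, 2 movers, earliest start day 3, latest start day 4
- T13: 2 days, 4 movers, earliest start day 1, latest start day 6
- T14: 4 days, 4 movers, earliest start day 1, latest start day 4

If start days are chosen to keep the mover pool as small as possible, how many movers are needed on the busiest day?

10

Early-start (T11@1, T10@3, T12@3, T13@1, T14@1) gives peak 11: d1:11  d2:11  d3:11  d4:11  d5:2  d6:2  d7:0.
Shift T10→5, T13→3.
Schedule T11@1, T10@5, T12@3, T13@3, T14@1: d1:7  d2:7  d3:10  d4:10  d5:7  d6:7  d7:0 — peak 10.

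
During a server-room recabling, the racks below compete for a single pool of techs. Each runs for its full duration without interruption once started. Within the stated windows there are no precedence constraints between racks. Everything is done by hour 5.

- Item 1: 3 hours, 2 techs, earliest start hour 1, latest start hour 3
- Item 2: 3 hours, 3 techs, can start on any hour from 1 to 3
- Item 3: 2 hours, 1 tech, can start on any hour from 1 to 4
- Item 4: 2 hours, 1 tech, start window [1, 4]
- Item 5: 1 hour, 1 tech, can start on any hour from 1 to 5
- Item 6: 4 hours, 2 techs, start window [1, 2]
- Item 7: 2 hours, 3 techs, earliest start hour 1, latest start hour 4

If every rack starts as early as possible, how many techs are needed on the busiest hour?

13

Early-start schedule: Item 1@1, Item 2@1, Item 3@1, Item 4@1, Item 5@1, Item 6@1, Item 7@1.
Load per hour: hour 1: 13, hour 2: 12, hour 3: 7, hour 4: 2, hour 5: 0.
Peak is 13.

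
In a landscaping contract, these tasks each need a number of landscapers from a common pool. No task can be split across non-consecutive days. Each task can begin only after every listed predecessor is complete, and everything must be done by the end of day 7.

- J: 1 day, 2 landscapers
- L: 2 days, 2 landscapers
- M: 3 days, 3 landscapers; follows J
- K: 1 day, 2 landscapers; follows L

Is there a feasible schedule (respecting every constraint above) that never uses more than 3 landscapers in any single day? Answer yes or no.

yes

Schedule J@1, L@2, M@4, K@7: d1:2  d2:2  d3:2  d4:3  d5:3  d6:3  d7:2 — peak 3 ≤ 3.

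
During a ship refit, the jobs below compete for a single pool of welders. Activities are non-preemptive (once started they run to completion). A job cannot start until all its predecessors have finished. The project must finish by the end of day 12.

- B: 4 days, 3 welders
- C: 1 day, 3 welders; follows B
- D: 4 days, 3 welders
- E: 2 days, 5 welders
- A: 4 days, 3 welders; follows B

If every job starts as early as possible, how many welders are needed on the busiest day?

Early-start schedule: B@1, C@5, D@1, E@1, A@5.
Load per day: day 1: 11, day 2: 11, day 3: 6, day 4: 6, day 5: 6, day 6: 3, day 7: 3, day 8: 3, day 9: 0, day 10: 0, day 11: 0, day 12: 0.
Peak is 11.

11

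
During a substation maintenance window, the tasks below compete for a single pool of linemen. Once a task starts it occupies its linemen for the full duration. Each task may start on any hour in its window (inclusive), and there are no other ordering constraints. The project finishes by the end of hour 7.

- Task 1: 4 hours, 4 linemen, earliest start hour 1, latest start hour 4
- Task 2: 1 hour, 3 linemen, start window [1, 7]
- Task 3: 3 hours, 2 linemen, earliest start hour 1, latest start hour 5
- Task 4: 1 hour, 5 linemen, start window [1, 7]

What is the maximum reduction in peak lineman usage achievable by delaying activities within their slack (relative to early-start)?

8

Early-start peak: h1:14  h2:6  h3:6  h4:4  h5:0  h6:0  h7:0 ⇒ 14.
Leveled (Task 1@1, Task 2@5, Task 3@1, Task 4@6): h1:6  h2:6  h3:6  h4:4  h5:3  h6:5  h7:0 ⇒ 6.
Reduction 14 − 6 = 8.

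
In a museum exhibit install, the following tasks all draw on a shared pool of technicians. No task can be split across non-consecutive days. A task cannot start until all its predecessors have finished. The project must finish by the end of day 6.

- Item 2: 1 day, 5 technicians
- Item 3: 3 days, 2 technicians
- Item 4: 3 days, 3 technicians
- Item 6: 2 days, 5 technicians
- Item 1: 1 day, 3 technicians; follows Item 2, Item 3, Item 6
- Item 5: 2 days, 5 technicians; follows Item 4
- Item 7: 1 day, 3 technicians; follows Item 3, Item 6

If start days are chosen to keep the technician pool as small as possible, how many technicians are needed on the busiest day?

Early-start (Item 2@1, Item 3@1, Item 4@1, Item 6@1, Item 1@4, Item 5@4, Item 7@4) gives peak 15: d1:15  d2:10  d3:5  d4:11  d5:5  d6:0.
Shift Item 6→2, Item 7→5.
Schedule Item 2@1, Item 3@1, Item 4@1, Item 6@2, Item 1@4, Item 5@4, Item 7@5: d1:10  d2:10  d3:10  d4:8  d5:8  d6:0 — peak 10.

10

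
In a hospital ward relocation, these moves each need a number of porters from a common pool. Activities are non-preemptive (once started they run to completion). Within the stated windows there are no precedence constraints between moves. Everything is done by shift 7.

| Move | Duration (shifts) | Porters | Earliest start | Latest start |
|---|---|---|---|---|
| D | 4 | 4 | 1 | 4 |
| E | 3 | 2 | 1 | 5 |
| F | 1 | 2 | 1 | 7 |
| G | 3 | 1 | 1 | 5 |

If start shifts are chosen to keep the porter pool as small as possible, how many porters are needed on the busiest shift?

Early-start (D@1, E@1, F@1, G@1) gives peak 9: s1:9  s2:7  s3:7  s4:4  s5:0  s6:0  s7:0.
Shift E→5, F→5.
Schedule D@1, E@5, F@5, G@1: s1:5  s2:5  s3:5  s4:4  s5:4  s6:2  s7:2 — peak 5.

5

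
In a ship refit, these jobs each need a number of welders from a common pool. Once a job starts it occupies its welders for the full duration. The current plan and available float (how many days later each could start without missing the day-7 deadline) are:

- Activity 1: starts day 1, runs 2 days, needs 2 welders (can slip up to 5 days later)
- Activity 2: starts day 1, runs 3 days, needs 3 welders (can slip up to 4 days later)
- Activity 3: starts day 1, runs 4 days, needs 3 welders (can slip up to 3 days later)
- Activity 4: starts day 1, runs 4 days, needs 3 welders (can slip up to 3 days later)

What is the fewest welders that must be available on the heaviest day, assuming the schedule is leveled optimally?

6

Early-start (Activity 1@1, Activity 2@1, Activity 3@1, Activity 4@1) gives peak 11: d1:11  d2:11  d3:9  d4:6  d5:0  d6:0  d7:0.
Shift Activity 3→3, Activity 4→4.
Schedule Activity 1@1, Activity 2@1, Activity 3@3, Activity 4@4: d1:5  d2:5  d3:6  d4:6  d5:6  d6:6  d7:3 — peak 6.
Total welder-days = 37 over 7 days ⇒ peak ≥ ⌈37/7⌉ = 6, so 6 is optimal.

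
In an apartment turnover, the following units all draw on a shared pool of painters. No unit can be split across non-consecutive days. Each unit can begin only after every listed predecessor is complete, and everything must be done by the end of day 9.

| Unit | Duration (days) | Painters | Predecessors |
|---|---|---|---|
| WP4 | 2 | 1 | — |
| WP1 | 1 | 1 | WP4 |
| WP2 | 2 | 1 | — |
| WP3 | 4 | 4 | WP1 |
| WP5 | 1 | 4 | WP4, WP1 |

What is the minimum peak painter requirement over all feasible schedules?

Early-start (WP4@1, WP1@3, WP2@1, WP3@4, WP5@4) gives peak 8: d1:2  d2:2  d3:1  d4:8  d5:4  d6:4  d7:4  d8:0  d9:0.
Shift WP5→8.
Schedule WP4@1, WP1@3, WP2@1, WP3@4, WP5@8: d1:2  d2:2  d3:1  d4:4  d5:4  d6:4  d7:4  d8:4  d9:0 — peak 4.

4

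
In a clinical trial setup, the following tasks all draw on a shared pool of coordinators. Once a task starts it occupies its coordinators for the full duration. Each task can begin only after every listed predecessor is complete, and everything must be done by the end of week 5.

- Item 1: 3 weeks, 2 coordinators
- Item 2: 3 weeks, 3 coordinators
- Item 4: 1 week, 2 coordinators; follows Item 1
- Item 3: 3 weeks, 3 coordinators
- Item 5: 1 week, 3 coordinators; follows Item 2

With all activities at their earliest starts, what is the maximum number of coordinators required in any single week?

8

Early-start schedule: Item 1@1, Item 2@1, Item 4@4, Item 3@1, Item 5@4.
Load per week: week 1: 8, week 2: 8, week 3: 8, week 4: 5, week 5: 0.
Peak is 8.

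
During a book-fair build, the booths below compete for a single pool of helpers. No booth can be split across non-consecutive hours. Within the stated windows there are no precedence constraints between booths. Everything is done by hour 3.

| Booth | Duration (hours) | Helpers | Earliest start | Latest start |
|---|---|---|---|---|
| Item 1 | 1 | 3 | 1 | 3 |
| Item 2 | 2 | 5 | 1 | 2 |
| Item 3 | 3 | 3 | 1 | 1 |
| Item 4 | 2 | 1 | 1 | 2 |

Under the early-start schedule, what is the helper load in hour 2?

9

At early start, hour 2 has: Item 2, Item 3, Item 4.
Demand: 5 + 3 + 1 = 9.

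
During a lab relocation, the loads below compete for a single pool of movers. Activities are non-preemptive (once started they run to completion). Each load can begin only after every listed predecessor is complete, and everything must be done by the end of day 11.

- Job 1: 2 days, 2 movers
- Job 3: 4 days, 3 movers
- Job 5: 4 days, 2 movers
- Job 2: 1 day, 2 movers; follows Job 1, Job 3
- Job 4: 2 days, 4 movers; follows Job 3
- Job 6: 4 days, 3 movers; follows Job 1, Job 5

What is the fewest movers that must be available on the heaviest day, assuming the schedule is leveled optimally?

6

Early-start (Job 1@1, Job 3@1, Job 5@1, Job 2@5, Job 4@5, Job 6@5) gives peak 9: d1:7  d2:7  d3:5  d4:5  d5:9  d6:7  d7:3  d8:3  d9:0  d10:0  d11:0.
Shift Job 5→3, Job 4→6, Job 6→8.
Schedule Job 1@1, Job 3@1, Job 5@3, Job 2@5, Job 4@6, Job 6@8: d1:5  d2:5  d3:5  d4:5  d5:4  d6:6  d7:4  d8:3  d9:3  d10:3  d11:3 — peak 6.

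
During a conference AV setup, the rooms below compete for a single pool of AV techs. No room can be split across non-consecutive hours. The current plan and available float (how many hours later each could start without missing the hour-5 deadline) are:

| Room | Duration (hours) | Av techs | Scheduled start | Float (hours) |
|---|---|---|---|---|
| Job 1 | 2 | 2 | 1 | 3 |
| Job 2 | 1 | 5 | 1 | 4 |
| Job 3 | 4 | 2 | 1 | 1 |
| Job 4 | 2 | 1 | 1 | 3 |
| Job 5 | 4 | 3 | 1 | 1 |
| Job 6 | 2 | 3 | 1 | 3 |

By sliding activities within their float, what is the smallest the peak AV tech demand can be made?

8

Early-start (Job 1@1, Job 2@1, Job 3@1, Job 4@1, Job 5@1, Job 6@1) gives peak 16: h1:16  h2:11  h3:5  h4:5  h5:0.
Shift Job 3→2, Job 5→2, Job 6→3.
Schedule Job 1@1, Job 2@1, Job 3@2, Job 4@1, Job 5@2, Job 6@3: h1:8  h2:8  h3:8  h4:8  h5:5 — peak 8.
Total AV tech-hours = 37 over 5 hours ⇒ peak ≥ ⌈37/5⌉ = 8, so 8 is optimal.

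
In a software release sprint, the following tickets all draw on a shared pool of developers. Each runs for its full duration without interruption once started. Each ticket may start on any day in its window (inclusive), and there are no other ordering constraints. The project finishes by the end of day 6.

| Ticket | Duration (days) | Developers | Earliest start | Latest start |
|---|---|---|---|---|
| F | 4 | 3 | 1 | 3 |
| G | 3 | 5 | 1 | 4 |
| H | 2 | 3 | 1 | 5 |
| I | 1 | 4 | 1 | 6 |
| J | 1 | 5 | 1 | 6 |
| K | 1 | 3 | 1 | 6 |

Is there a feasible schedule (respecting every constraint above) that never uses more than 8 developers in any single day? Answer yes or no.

Schedule F@1, G@1, H@4, I@5, J@6, K@6: d1:8  d2:8  d3:8  d4:6  d5:7  d6:8 — peak 8 ≤ 8.

yes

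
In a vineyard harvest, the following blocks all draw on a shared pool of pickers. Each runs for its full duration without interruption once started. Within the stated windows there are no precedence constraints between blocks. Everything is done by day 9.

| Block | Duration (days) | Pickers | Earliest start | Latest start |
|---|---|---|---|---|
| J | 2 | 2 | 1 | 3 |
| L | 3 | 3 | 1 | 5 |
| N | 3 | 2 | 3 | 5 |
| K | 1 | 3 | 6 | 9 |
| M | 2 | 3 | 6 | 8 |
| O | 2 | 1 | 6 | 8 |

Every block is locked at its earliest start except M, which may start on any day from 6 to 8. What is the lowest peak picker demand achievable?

5

M@6: d1:5  d2:5  d3:5  d4:2  d5:2  d6:7  d7:4  d8:0  d9:0 → peak 7
M@7: d1:5  d2:5  d3:5  d4:2  d5:2  d6:4  d7:4  d8:3  d9:0 → peak 5
M@8: d1:5  d2:5  d3:5  d4:2  d5:2  d6:4  d7:1  d8:3  d9:3 → peak 5
Best is M@7, peak 5.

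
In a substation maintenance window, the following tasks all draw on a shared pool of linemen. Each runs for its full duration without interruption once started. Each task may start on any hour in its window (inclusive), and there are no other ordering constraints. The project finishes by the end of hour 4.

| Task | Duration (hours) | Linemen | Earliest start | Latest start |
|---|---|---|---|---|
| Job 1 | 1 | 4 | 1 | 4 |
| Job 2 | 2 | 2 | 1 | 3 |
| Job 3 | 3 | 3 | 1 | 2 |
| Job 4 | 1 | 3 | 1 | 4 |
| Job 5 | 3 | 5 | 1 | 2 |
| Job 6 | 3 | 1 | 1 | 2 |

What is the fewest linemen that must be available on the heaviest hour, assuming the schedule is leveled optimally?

Early-start (Job 1@1, Job 2@1, Job 3@1, Job 4@1, Job 5@1, Job 6@1) gives peak 18: h1:18  h2:11  h3:9  h4:0.
Shift Job 4→4, Job 5→2.
Schedule Job 1@1, Job 2@1, Job 3@1, Job 4@4, Job 5@2, Job 6@1: h1:10  h2:11  h3:9  h4:8 — peak 11.

11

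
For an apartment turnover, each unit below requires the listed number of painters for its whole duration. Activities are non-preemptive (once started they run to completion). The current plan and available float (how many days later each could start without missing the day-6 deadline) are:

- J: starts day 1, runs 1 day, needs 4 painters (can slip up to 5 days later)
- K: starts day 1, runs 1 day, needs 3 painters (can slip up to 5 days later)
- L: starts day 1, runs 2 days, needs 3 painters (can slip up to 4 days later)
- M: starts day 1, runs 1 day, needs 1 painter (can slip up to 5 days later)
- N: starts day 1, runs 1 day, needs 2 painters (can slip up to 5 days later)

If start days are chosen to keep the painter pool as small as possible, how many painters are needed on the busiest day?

4

Early-start (J@1, K@1, L@1, M@1, N@1) gives peak 13: d1:13  d2:3  d3:0  d4:0  d5:0  d6:0.
Shift K→2, L→3, M→2, N→5.
Schedule J@1, K@2, L@3, M@2, N@5: d1:4  d2:4  d3:3  d4:3  d5:2  d6:0 — peak 4.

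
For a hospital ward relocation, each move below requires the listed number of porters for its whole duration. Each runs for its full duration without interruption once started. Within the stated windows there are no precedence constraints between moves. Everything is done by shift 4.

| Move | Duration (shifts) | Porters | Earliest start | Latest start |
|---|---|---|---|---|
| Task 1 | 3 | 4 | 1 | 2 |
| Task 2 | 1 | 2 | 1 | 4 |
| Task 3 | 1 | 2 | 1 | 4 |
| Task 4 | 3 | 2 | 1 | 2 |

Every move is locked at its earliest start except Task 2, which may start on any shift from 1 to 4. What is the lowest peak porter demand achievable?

8

Task 2@1: s1:10  s2:6  s3:6  s4:0 → peak 10
Task 2@2: s1:8  s2:8  s3:6  s4:0 → peak 8
Task 2@3: s1:8  s2:6  s3:8  s4:0 → peak 8
Task 2@4: s1:8  s2:6  s3:6  s4:2 → peak 8
Best is Task 2@2, peak 8.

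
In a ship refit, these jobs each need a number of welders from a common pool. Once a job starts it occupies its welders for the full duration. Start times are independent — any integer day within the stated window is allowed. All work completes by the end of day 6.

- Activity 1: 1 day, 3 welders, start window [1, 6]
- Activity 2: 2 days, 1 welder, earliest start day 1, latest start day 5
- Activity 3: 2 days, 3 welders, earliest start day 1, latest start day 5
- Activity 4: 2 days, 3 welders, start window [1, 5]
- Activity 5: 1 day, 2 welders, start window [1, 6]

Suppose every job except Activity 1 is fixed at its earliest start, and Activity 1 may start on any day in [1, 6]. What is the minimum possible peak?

9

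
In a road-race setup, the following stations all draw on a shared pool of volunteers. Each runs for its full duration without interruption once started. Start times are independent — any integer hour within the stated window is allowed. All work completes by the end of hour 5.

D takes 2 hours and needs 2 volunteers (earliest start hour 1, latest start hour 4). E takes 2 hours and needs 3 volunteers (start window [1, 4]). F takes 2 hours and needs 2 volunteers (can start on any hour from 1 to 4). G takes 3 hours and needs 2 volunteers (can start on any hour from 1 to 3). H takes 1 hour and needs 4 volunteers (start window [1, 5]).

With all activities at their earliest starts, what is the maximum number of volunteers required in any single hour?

Early-start schedule: D@1, E@1, F@1, G@1, H@1.
Load per hour: hour 1: 13, hour 2: 9, hour 3: 2, hour 4: 0, hour 5: 0.
Peak is 13.

13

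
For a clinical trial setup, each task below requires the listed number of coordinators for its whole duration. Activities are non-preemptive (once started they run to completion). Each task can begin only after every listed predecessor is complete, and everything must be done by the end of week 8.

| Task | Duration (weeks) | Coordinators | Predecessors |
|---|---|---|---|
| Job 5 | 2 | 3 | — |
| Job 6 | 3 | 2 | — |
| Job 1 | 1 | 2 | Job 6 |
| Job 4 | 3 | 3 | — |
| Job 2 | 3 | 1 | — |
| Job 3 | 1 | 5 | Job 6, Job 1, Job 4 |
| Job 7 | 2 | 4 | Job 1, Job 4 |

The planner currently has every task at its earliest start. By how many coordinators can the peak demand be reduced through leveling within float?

Early-start peak: w1:9  w2:9  w3:6  w4:2  w5:9  w6:4  w7:0  w8:0 ⇒ 9.
Leveled (Job 5@1, Job 6@1, Job 1@4, Job 4@3, Job 2@5, Job 3@8, Job 7@6): w1:5  w2:5  w3:5  w4:5  w5:4  w6:5  w7:5  w8:5 ⇒ 5.
Reduction 9 − 5 = 4.

4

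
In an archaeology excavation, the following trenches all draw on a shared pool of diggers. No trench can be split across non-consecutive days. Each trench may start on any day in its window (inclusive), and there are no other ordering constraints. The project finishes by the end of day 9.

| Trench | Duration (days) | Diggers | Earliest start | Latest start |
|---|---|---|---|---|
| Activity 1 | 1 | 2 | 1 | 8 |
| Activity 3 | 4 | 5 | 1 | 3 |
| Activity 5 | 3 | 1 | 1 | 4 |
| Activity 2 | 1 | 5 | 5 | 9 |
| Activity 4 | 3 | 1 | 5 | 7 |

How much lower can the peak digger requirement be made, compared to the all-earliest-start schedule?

Early-start peak: d1:8  d2:6  d3:6  d4:5  d5:6  d6:1  d7:1  d8:0  d9:0 ⇒ 8.
Leveled (Activity 1@1, Activity 3@2, Activity 5@1, Activity 2@6, Activity 4@5): d1:3  d2:6  d3:6  d4:5  d5:6  d6:6  d7:1  d8:0  d9:0 ⇒ 6.
Reduction 8 − 6 = 2.

2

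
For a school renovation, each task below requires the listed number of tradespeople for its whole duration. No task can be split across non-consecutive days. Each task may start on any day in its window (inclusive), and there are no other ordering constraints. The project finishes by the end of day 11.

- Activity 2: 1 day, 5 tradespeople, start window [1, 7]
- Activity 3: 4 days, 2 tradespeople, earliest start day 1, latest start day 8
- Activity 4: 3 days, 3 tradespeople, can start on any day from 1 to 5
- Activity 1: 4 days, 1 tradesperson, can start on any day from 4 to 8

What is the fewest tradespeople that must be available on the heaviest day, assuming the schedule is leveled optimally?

Early-start (Activity 2@1, Activity 3@1, Activity 4@1, Activity 1@4) gives peak 10: d1:10  d2:5  d3:5  d4:3  d5:1  d6:1  d7:1  d8:0  d9:0  d10:0  d11:0.
Shift Activity 3→2, Activity 4→2, Activity 1→5.
Schedule Activity 2@1, Activity 3@2, Activity 4@2, Activity 1@5: d1:5  d2:5  d3:5  d4:5  d5:3  d6:1  d7:1  d8:1  d9:0  d10:0  d11:0 — peak 5.

5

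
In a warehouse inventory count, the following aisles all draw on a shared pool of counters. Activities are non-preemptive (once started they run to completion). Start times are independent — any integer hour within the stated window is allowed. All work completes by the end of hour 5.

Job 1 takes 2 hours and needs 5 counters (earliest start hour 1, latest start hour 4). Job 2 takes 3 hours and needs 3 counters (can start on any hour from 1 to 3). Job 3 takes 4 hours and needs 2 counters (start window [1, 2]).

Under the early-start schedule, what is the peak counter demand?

Early-start schedule: Job 1@1, Job 2@1, Job 3@1.
Load per hour: hour 1: 10, hour 2: 10, hour 3: 5, hour 4: 2, hour 5: 0.
Peak is 10.

10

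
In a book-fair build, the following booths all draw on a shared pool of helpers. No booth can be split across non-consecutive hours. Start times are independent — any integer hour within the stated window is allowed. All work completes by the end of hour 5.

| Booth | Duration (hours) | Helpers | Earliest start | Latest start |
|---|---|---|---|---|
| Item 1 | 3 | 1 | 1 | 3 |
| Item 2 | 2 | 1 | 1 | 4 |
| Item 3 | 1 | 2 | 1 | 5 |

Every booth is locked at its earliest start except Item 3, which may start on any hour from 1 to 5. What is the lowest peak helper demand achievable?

2

Item 3@1: h1:4  h2:2  h3:1  h4:0  h5:0 → peak 4
Item 3@2: h1:2  h2:4  h3:1  h4:0  h5:0 → peak 4
Item 3@3: h1:2  h2:2  h3:3  h4:0  h5:0 → peak 3
Item 3@4: h1:2  h2:2  h3:1  h4:2  h5:0 → peak 2
Item 3@5: h1:2  h2:2  h3:1  h4:0  h5:2 → peak 2
Best is Item 3@4, peak 2.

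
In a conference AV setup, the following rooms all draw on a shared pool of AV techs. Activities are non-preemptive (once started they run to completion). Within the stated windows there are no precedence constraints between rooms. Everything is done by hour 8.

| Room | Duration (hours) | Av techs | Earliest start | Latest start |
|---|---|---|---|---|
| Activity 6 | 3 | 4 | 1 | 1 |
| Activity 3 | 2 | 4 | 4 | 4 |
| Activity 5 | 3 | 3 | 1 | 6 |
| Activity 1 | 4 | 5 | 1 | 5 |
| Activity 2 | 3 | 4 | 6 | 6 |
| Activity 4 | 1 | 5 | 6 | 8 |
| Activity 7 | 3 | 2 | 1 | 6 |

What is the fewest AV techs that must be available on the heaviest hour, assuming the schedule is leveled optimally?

Early-start (Activity 6@1, Activity 3@4, Activity 5@1, Activity 1@1, Activity 2@6, Activity 4@6, Activity 7@1) gives peak 14: h1:14  h2:14  h3:14  h4:9  h5:4  h6:9  h7:4  h8:4.
Shift Activity 1→4, Activity 4→8.
Schedule Activity 6@1, Activity 3@4, Activity 5@1, Activity 1@4, Activity 2@6, Activity 4@8, Activity 7@1: h1:9  h2:9  h3:9  h4:9  h5:9  h6:9  h7:9  h8:9 — peak 9.
Total AV tech-hours = 72 over 8 hours ⇒ peak ≥ ⌈72/8⌉ = 9, so 9 is optimal.

9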